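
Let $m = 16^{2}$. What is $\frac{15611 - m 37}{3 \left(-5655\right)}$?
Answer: $- \frac{6139}{16965} \approx -0.36186$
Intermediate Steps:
$m = 256$
$\frac{15611 - m 37}{3 \left(-5655\right)} = \frac{15611 - 256 \cdot 37}{3 \left(-5655\right)} = \frac{15611 - 9472}{-16965} = \left(15611 - 9472\right) \left(- \frac{1}{16965}\right) = 6139 \left(- \frac{1}{16965}\right) = - \frac{6139}{16965}$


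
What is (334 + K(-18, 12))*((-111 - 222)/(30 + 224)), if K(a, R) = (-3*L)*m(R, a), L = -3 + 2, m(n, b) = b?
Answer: -46620/127 ≈ -367.09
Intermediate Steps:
L = -1
K(a, R) = 3*a (K(a, R) = (-3*(-1))*a = 3*a)
(334 + K(-18, 12))*((-111 - 222)/(30 + 224)) = (334 + 3*(-18))*((-111 - 222)/(30 + 224)) = (334 - 54)*(-333/254) = 280*(-333*1/254) = 280*(-333/254) = -46620/127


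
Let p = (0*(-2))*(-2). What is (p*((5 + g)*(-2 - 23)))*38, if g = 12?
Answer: 0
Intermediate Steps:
p = 0 (p = 0*(-2) = 0)
(p*((5 + g)*(-2 - 23)))*38 = (0*((5 + 12)*(-2 - 23)))*38 = (0*(17*(-25)))*38 = (0*(-425))*38 = 0*38 = 0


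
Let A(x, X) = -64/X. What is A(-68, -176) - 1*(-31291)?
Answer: 344205/11 ≈ 31291.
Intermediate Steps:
A(-68, -176) - 1*(-31291) = -64/(-176) - 1*(-31291) = -64*(-1/176) + 31291 = 4/11 + 31291 = 344205/11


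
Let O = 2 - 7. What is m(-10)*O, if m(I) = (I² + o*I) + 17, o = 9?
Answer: -135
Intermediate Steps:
m(I) = 17 + I² + 9*I (m(I) = (I² + 9*I) + 17 = 17 + I² + 9*I)
O = -5
m(-10)*O = (17 + (-10)² + 9*(-10))*(-5) = (17 + 100 - 90)*(-5) = 27*(-5) = -135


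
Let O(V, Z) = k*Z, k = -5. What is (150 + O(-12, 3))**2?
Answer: 18225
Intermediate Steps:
O(V, Z) = -5*Z
(150 + O(-12, 3))**2 = (150 - 5*3)**2 = (150 - 15)**2 = 135**2 = 18225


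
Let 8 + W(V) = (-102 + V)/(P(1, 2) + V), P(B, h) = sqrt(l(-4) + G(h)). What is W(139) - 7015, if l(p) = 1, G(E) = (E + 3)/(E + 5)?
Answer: -25668092/3655 - 2*sqrt(21)/3655 ≈ -7022.7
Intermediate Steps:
G(E) = (3 + E)/(5 + E)
P(B, h) = sqrt(1 + (3 + h)/(5 + h))
W(V) = -8 + (-102 + V)/(V + 2*sqrt(21)/7) (W(V) = -8 + (-102 + V)/(sqrt(2)*sqrt((4 + 2)/(5 + 2)) + V) = -8 + (-102 + V)/(sqrt(2)*sqrt(6/7) + V) = -8 + (-102 + V)/(sqrt(2)*(sqrt(42)/7) + V) = -8 + (-102 + V)/(2*sqrt(21)/7 + V) = -8 + (-102 + V)/(V + 2*sqrt(21)/7))
W(139) - 7015 = (-714 - 49*139 - 16*sqrt(21))/(2*sqrt(21) + 7*139) - 7015 = (-714 - 6811 - 16*sqrt(21))/(2*sqrt(21) + 973) - 7015 = (-7525 - 16*sqrt(21))/(973 + 2*sqrt(21)) - 7015 = -7015 + (-7525 - 16*sqrt(21))/(973 + 2*sqrt(21))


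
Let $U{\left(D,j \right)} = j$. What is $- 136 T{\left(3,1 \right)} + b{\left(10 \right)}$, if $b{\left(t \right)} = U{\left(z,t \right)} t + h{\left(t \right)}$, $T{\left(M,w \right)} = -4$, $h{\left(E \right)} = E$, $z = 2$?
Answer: $654$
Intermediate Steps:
$b{\left(t \right)} = t + t^{2}$ ($b{\left(t \right)} = t t + t = t^{2} + t = t + t^{2}$)
$- 136 T{\left(3,1 \right)} + b{\left(10 \right)} = \left(-136\right) \left(-4\right) + 10 \left(1 + 10\right) = 544 + 10 \cdot 11 = 544 + 110 = 654$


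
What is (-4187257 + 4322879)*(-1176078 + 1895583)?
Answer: 97580707110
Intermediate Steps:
(-4187257 + 4322879)*(-1176078 + 1895583) = 135622*719505 = 97580707110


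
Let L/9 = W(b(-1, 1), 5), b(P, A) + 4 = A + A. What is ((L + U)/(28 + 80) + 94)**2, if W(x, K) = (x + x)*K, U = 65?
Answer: 100741369/11664 ≈ 8637.0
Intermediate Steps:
b(P, A) = -4 + 2*A (b(P, A) = -4 + (A + A) = -4 + 2*A)
W(x, K) = 2*K*x (W(x, K) = (2*x)*K = 2*K*x)
L = -180 (L = 9*(2*5*(-4 + 2*1)) = 9*(2*5*(-4 + 2)) = 9*(2*5*(-2)) = 9*(-20) = -180)
((L + U)/(28 + 80) + 94)**2 = ((-180 + 65)/(28 + 80) + 94)**2 = (-115/108 + 94)**2 = (10037/108)**2 = 100741369/11664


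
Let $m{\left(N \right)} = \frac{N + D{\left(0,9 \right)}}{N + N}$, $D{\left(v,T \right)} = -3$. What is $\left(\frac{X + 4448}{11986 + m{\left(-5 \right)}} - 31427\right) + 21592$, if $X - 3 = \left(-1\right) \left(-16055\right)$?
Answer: $- \frac{294674180}{29967} \approx -9833.3$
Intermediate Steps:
$X = 16058$ ($X = 3 - -16055 = 3 + 16055 = 16058$)
$m{\left(N \right)} = \frac{-3 + N}{2 N}$ ($m{\left(N \right)} = \frac{N - 3}{N + N} = \frac{-3 + N}{2 N}$)
$\left(\frac{X + 4448}{11986 + m{\left(-5 \right)}} - 31427\right) + 21592 = \left(\frac{16058 + 4448}{11986 + \frac{-3 - 5}{2 \left(-5\right)}} - 31427\right) + 21592 = \left(\frac{20506}{11986 + \frac{1}{2} \left(- \frac{1}{5}\right) \left(-8\right)} - 31427\right) + 21592 = \left(\frac{20506}{11986 + \frac{4}{5}} - 31427\right) + 21592 = \left(\frac{20506}{\frac{59934}{5}} - 31427\right) + 21592 = \left(20506 \cdot \frac{5}{59934} - 31427\right) + 21592 = \left(\frac{51265}{29967} - 31427\right) + 21592 = - \frac{941721644}{29967} + 21592 = - \frac{294674180}{29967}$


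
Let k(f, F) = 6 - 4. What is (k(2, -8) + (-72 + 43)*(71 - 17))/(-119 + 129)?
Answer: -782/5 ≈ -156.40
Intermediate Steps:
k(f, F) = 2
(k(2, -8) + (-72 + 43)*(71 - 17))/(-119 + 129) = (2 + (-72 + 43)*(71 - 17))/(-119 + 129) = (2 - 29*54)/10 = (2 - 1566)/10 = (1/10)*(-1564) = -782/5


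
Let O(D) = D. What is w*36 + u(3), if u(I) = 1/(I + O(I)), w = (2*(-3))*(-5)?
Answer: 6481/6 ≈ 1080.2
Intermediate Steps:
w = 30 (w = -6*(-5) = 30)
u(I) = 1/(2*I) (u(I) = 1/(I + I) = 1/(2*I))
w*36 + u(3) = 30*36 + (½)/3 = 1080 + (½)*(⅓) = 1080 + ⅙ = 6481/6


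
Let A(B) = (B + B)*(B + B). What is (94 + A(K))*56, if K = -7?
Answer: 16240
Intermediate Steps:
A(B) = 4*B² (A(B) = (2*B)*(2*B) = 4*B²)
(94 + A(K))*56 = (94 + 4*(-7)²)*56 = (94 + 4*49)*56 = (94 + 196)*56 = 290*56 = 16240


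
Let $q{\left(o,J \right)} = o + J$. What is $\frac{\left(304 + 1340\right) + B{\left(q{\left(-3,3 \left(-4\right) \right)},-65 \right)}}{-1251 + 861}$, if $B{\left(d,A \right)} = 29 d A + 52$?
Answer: $- \frac{29971}{390} \approx -76.849$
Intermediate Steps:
$q{\left(o,J \right)} = J + o$
$B{\left(d,A \right)} = 52 + 29 A d$ ($B{\left(d,A \right)} = 29 A d + 52 = 52 + 29 A d$)
$\frac{\left(304 + 1340\right) + B{\left(q{\left(-3,3 \left(-4\right) \right)},-65 \right)}}{-1251 + 861} = \frac{\left(304 + 1340\right) + \left(52 + 29 \left(-65\right) \left(3 \left(-4\right) - 3\right)\right)}{-1251 + 861} = \frac{1644 + \left(52 + 29 \left(-65\right) \left(-12 - 3\right)\right)}{-390} = \left(1644 + \left(52 + 29 \left(-65\right) \left(-15\right)\right)\right) \left(- \frac{1}{390}\right) = \left(1644 + \left(52 + 28275\right)\right) \left(- \frac{1}{390}\right) = \left(1644 + 28327\right) \left(- \frac{1}{390}\right) = 29971 \left(- \frac{1}{390}\right) = - \frac{29971}{390}$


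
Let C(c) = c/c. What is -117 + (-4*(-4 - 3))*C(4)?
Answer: -89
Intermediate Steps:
C(c) = 1
-117 + (-4*(-4 - 3))*C(4) = -117 - 4*(-4 - 3)*1 = -117 - 4*(-7)*1 = -117 + 28*1 = -117 + 28 = -89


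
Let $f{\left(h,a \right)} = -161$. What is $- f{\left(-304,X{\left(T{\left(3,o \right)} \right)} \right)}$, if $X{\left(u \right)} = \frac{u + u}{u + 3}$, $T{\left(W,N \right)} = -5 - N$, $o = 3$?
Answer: $161$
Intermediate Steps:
$X{\left(u \right)} = \frac{2 u}{3 + u}$
$- f{\left(-304,X{\left(T{\left(3,o \right)} \right)} \right)} = \left(-1\right) \left(-161\right) = 161$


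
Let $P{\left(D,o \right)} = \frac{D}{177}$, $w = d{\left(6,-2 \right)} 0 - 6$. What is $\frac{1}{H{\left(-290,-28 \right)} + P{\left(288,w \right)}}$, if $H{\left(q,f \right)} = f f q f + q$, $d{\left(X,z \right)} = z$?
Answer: $\frac{59}{375581706} \approx 1.5709 \cdot 10^{-7}$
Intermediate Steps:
$H{\left(q,f \right)} = q + q f^{3}$ ($H{\left(q,f \right)} = f^{2} q f + q = q f^{2} f + q = q f^{3} + q = q + q f^{3}$)
$w = -6$ ($w = \left(-2\right) 0 - 6 = 0 - 6 = -6$)
$P{\left(D,o \right)} = \frac{D}{177}$ ($P{\left(D,o \right)} = D \frac{1}{177} = \frac{D}{177}$)
$\frac{1}{H{\left(-290,-28 \right)} + P{\left(288,w \right)}} = \frac{1}{- 290 \left(1 + \left(-28\right)^{3}\right) + \frac{1}{177} \cdot 288} = \frac{1}{- 290 \left(1 - 21952\right) + \frac{96}{59}} = \frac{1}{\left(-290\right) \left(-21951\right) + \frac{96}{59}} = \frac{1}{6365790 + \frac{96}{59}} = \frac{1}{\frac{375581706}{59}} = \frac{59}{375581706}$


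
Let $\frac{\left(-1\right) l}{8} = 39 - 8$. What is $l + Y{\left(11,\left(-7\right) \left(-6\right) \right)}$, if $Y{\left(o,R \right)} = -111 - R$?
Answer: $-401$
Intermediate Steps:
$l = -248$ ($l = - 8 \left(39 - 8\right) = \left(-8\right) 31 = -248$)
$l + Y{\left(11,\left(-7\right) \left(-6\right) \right)} = -248 - \left(111 - -42\right) = -248 - 153 = -401$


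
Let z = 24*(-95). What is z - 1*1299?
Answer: -3579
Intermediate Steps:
z = -2280
z - 1*1299 = -2280 - 1*1299 = -2280 - 1299 = -3579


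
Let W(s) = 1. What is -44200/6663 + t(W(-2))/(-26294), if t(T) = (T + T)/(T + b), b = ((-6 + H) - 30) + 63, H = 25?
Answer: -30798168863/4642718433 ≈ -6.6337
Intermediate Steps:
b = 52 (b = ((-6 + 25) - 30) + 63 = (19 - 30) + 63 = -11 + 63 = 52)
t(T) = 2*T/(52 + T) (t(T) = (T + T)/(T + 52) = (2*T)/(52 + T) = 2*T/(52 + T))
-44200/6663 + t(W(-2))/(-26294) = -44200/6663 + (2*1/(52 + 1))/(-26294) = -44200*1/6663 + (2*1/53)*(-1/26294) = -44200/6663 + (2*1*(1/53))*(-1/26294) = -44200/6663 + (2/53)*(-1/26294) = -44200/6663 - 1/696791 = -30798168863/4642718433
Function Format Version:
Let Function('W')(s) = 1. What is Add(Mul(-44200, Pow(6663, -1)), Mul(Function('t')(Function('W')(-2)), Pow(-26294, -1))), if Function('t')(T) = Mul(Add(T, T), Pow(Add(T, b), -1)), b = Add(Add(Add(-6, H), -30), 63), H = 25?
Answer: Rational(-30798168863, 4642718433) ≈ -6.6337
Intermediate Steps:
b = 52 (b = Add(Add(Add(-6, 25), -30), 63) = Add(Add(19, -30), 63) = Add(-11, 63) = 52)
Function('t')(T) = Mul(2, T, Pow(Add(52, T), -1)) (Function('t')(T) = Mul(Add(T, T), Pow(Add(T, 52), -1)) = Mul(Mul(2, T), Pow(Add(52, T), -1)) = Mul(2, T, Pow(Add(52, T), -1)))
Add(Mul(-44200, Pow(6663, -1)), Mul(Function('t')(Function('W')(-2)), Pow(-26294, -1))) = Add(Mul(-44200, Pow(6663, -1)), Mul(Mul(2, 1, Pow(Add(52, 1), -1)), Pow(-26294, -1))) = Add(Mul(-44200, Rational(1, 6663)), Mul(Mul(2, 1, Pow(53, -1)), Rational(-1, 26294))) = Add(Rational(-44200, 6663), Mul(Mul(2, 1, Rational(1, 53)), Rational(-1, 26294))) = Add(Rational(-44200, 6663), Mul(Rational(2, 53), Rational(-1, 26294))) = Add(Rational(-44200, 6663), Rational(-1, 696791)) = Rational(-30798168863, 4642718433)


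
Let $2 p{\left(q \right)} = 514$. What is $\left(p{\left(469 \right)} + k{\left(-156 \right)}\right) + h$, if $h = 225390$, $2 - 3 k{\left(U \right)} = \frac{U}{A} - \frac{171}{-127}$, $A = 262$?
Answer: $\frac{11262288196}{49911} \approx 2.2565 \cdot 10^{5}$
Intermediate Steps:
$p{\left(q \right)} = 257$ ($p{\left(q \right)} = \frac{1}{2} \cdot 514 = 257$)
$k{\left(U \right)} = \frac{83}{381} - \frac{U}{786}$ ($k{\left(U \right)} = \frac{2}{3} - \frac{\frac{U}{262} - \frac{171}{-127}}{3} = \frac{2}{3} - \frac{U \frac{1}{262} - - \frac{171}{127}}{3} = \frac{2}{3} - \frac{\frac{U}{262} + \frac{171}{127}}{3} = \frac{2}{3} - \frac{\frac{171}{127} + \frac{U}{262}}{3} = \frac{2}{3} - \left(\frac{57}{127} + \frac{U}{786}\right) = \frac{83}{381} - \frac{U}{786}$)
$\left(p{\left(469 \right)} + k{\left(-156 \right)}\right) + h = \left(257 + \left(\frac{83}{381} - - \frac{26}{131}\right)\right) + 225390 = \left(257 + \left(\frac{83}{381} + \frac{26}{131}\right)\right) + 225390 = \left(257 + \frac{20779}{49911}\right) + 225390 = \frac{12847906}{49911} + 225390 = \frac{11262288196}{49911}$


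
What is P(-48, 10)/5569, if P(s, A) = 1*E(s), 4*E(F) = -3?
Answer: -3/22276 ≈ -0.00013467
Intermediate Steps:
E(F) = -3/4 (E(F) = (1/4)*(-3) = -3/4)
P(s, A) = -3/4 (P(s, A) = 1*(-3/4) = -3/4)
P(-48, 10)/5569 = -3/4/5569 = -3/4*1/5569 = -3/22276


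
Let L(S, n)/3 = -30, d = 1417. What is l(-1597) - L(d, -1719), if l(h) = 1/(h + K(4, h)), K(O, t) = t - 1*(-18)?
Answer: 285839/3176 ≈ 90.000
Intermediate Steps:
K(O, t) = 18 + t (K(O, t) = t + 18 = 18 + t)
L(S, n) = -90 (L(S, n) = 3*(-30) = -90)
l(h) = 1/(18 + 2*h) (l(h) = 1/(h + (18 + h)) = 1/(18 + 2*h))
l(-1597) - L(d, -1719) = 1/(2*(9 - 1597)) - 1*(-90) = (½)/(-1588) + 90 = (½)*(-1/1588) + 90 = -1/3176 + 90 = 285839/3176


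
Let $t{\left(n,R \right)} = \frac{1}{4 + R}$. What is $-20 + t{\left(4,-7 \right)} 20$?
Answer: $- \frac{80}{3} \approx -26.667$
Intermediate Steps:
$-20 + t{\left(4,-7 \right)} 20 = -20 + \frac{1}{4 - 7} \cdot 20 = -20 + \frac{1}{-3} \cdot 20 = -20 - \frac{20}{3} = - \frac{80}{3}$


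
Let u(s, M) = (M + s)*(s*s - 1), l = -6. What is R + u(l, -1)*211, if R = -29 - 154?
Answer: -51878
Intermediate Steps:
R = -183
u(s, M) = (-1 + s²)*(M + s) (u(s, M) = (M + s)*(s² - 1) = (M + s)*(-1 + s²) = (-1 + s²)*(M + s))
R + u(l, -1)*211 = -183 + ((-6)³ - 1*(-1) - 1*(-6) - 1*(-6)²)*211 = -183 + (-216 + 1 + 6 - 1*36)*211 = -183 + (-216 + 1 + 6 - 36)*211 = -183 - 245*211 = -183 - 51695 = -51878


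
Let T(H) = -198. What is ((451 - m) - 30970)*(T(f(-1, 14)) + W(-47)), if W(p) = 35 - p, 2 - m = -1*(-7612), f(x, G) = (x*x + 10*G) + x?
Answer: 2657444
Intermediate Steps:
f(x, G) = x + x**2 + 10*G (f(x, G) = (x**2 + 10*G) + x = x + x**2 + 10*G)
m = -7610 (m = 2 - (-1)*(-7612) = 2 - 1*7612 = 2 - 7612 = -7610)
((451 - m) - 30970)*(T(f(-1, 14)) + W(-47)) = ((451 - 1*(-7610)) - 30970)*(-198 + (35 - 1*(-47))) = ((451 + 7610) - 30970)*(-198 + (35 + 47)) = (8061 - 30970)*(-198 + 82) = -22909*(-116) = 2657444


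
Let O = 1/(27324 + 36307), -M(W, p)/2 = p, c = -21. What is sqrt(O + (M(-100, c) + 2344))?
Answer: sqrt(9660685391777)/63631 ≈ 48.847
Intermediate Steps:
M(W, p) = -2*p
O = 1/63631 ≈ 1.5716e-5
sqrt(O + (M(-100, c) + 2344)) = sqrt(1/63631 + (-2*(-21) + 2344)) = sqrt(1/63631 + (42 + 2344)) = sqrt(1/63631 + 2386) = sqrt(151823567/63631) = sqrt(9660685391777)/63631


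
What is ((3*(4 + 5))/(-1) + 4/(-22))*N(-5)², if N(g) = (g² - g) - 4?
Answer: -202124/11 ≈ -18375.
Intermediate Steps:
N(g) = -4 + g² - g
((3*(4 + 5))/(-1) + 4/(-22))*N(-5)² = ((3*(4 + 5))/(-1) + 4/(-22))*(-4 + (-5)² - 1*(-5))² = ((3*9)*(-1) + 4*(-1/22))*(-4 + 25 + 5)² = (27*(-1) - 2/11)*26² = (-27 - 2/11)*676 = -299/11*676 = -202124/11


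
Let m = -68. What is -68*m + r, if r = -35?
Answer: 4589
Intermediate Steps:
-68*m + r = -68*(-68) - 35 = 4624 - 35 = 4589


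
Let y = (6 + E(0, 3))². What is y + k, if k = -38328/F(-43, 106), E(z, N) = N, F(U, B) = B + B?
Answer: -5289/53 ≈ -99.792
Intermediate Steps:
F(U, B) = 2*B
k = -9582/53 (k = -38328/(2*106) = -38328/212 = -38328*1/212 = -9582/53 ≈ -180.79)
y = 81 (y = (6 + 3)² = 9² = 81)
y + k = 81 - 9582/53 = -5289/53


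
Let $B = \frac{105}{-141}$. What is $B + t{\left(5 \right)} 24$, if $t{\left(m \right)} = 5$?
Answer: $\frac{5605}{47} \approx 119.26$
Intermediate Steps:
$B = - \frac{35}{47}$ ($B = 105 \left(- \frac{1}{141}\right) = - \frac{35}{47} \approx -0.74468$)
$B + t{\left(5 \right)} 24 = - \frac{35}{47} + 5 \cdot 24 = - \frac{35}{47} + 120 = \frac{5605}{47}$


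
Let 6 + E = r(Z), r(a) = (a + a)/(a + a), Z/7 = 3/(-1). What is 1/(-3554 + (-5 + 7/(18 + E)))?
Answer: -13/46260 ≈ -0.00028102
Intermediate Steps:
Z = -21 (Z = 7*(3/(-1)) = 7*(3*(-1)) = 7*(-3) = -21)
r(a) = 1 (r(a) = (2*a)/((2*a)) = (2*a)*(1/(2*a)) = 1)
E = -5 (E = -6 + 1 = -5)
1/(-3554 + (-5 + 7/(18 + E))) = 1/(-3554 + (-5 + 7/(18 - 5))) = 1/(-3554 + (-5 + 7/13)) = 1/(-3554 - 58/13) = 1/(-46260/13) = -13/46260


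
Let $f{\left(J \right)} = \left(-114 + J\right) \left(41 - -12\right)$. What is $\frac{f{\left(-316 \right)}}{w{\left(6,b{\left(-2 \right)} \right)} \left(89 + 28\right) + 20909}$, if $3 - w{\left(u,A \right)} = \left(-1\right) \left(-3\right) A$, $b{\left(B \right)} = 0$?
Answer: $- \frac{2279}{2126} \approx -1.072$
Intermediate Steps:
$w{\left(u,A \right)} = 3 - 3 A$ ($w{\left(u,A \right)} = 3 - \left(-1\right) \left(-3\right) A = 3 - 3 A$)
$f{\left(J \right)} = -6042 + 53 J$ ($f{\left(J \right)} = \left(-114 + J\right) \left(41 + 12\right) = \left(-114 + J\right) 53 = -6042 + 53 J$)
$\frac{f{\left(-316 \right)}}{w{\left(6,b{\left(-2 \right)} \right)} \left(89 + 28\right) + 20909} = \frac{-6042 + 53 \left(-316\right)}{\left(3 - 0\right) \left(89 + 28\right) + 20909} = \frac{-6042 - 16748}{\left(3 + 0\right) 117 + 20909} = - \frac{22790}{3 \cdot 117 + 20909} = - \frac{22790}{351 + 20909} = - \frac{22790}{21260} = \left(-22790\right) \frac{1}{21260} = - \frac{2279}{2126}$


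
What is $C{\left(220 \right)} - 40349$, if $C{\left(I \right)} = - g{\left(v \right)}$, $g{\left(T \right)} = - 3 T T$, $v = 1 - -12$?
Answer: $-39842$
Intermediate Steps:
$v = 13$ ($v = 1 + 12 = 13$)
$g{\left(T \right)} = - 3 T^{2}$
$C{\left(I \right)} = 507$ ($C{\left(I \right)} = - \left(-3\right) 13^{2} = - \left(-3\right) 169 = \left(-1\right) \left(-507\right) = 507$)
$C{\left(220 \right)} - 40349 = 507 - 40349 = -39842$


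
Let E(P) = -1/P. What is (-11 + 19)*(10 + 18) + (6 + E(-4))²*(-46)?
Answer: -12583/8 ≈ -1572.9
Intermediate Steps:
(-11 + 19)*(10 + 18) + (6 + E(-4))²*(-46) = (-11 + 19)*(10 + 18) + (6 - 1/(-4))²*(-46) = 8*28 + (6 - 1*(-¼))²*(-46) = 224 + (6 + ¼)²*(-46) = 224 + (25/4)²*(-46) = 224 + (625/16)*(-46) = 224 - 14375/8 = -12583/8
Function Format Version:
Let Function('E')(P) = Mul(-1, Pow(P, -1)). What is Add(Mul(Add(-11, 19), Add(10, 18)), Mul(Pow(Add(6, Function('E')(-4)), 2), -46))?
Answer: Rational(-12583, 8) ≈ -1572.9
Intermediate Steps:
Add(Mul(Add(-11, 19), Add(10, 18)), Mul(Pow(Add(6, Function('E')(-4)), 2), -46)) = Add(Mul(Add(-11, 19), Add(10, 18)), Mul(Pow(Add(6, Mul(-1, Pow(-4, -1))), 2), -46)) = Add(Mul(8, 28), Mul(Pow(Add(6, Mul(-1, Rational(-1, 4))), 2), -46)) = Add(224, Mul(Pow(Add(6, Rational(1, 4)), 2), -46)) = Add(224, Mul(Pow(Rational(25, 4), 2), -46)) = Add(224, Mul(Rational(625, 16), -46)) = Add(224, Rational(-14375, 8)) = Rational(-12583, 8)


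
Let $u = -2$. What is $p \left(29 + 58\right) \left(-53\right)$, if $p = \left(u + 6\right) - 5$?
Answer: $4611$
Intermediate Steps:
$p = -1$ ($p = \left(-2 + 6\right) - 5 = 4 - 5 = -1$)
$p \left(29 + 58\right) \left(-53\right) = - \left(29 + 58\right) \left(-53\right) = - 87 \left(-53\right) = \left(-1\right) \left(-4611\right) = 4611$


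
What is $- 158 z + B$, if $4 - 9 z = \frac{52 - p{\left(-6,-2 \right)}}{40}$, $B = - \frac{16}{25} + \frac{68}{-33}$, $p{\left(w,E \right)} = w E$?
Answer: $- \frac{15226}{275} \approx -55.367$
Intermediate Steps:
$p{\left(w,E \right)} = E w$
$B = - \frac{2228}{825}$ ($B = \left(-16\right) \frac{1}{25} + 68 \left(- \frac{1}{33}\right) = - \frac{16}{25} - \frac{68}{33} = - \frac{2228}{825} \approx -2.7006$)
$z = \frac{1}{3}$ ($z = \frac{4}{9} - \frac{\left(52 - \left(-2\right) \left(-6\right)\right) \frac{1}{40}}{9} = \frac{4}{9} - \frac{\left(52 - 12\right) \frac{1}{40}}{9} = \frac{4}{9} - \frac{40 \cdot \frac{1}{40}}{9} = \frac{4}{9} - \frac{1}{9} = \frac{1}{3} \approx 0.33333$)
$- 158 z + B = \left(-158\right) \frac{1}{3} - \frac{2228}{825} = - \frac{158}{3} - \frac{2228}{825} = - \frac{15226}{275}$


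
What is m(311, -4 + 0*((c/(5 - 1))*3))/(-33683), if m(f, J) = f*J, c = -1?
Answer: 1244/33683 ≈ 0.036933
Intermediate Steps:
m(f, J) = J*f
m(311, -4 + 0*((c/(5 - 1))*3))/(-33683) = ((-4 + 0*((-1/(5 - 1))*3))*311)/(-33683) = ((-4 + 0*((-1/4)*3))*311)*(-1/33683) = ((-4 + 0*(((¼)*(-1))*3))*311)*(-1/33683) = ((-4 + 0*(-¼*3))*311)*(-1/33683) = ((-4 + 0*(-¾))*311)*(-1/33683) = ((-4 + 0)*311)*(-1/33683) = -4*311*(-1/33683) = -1244*(-1/33683) = 1244/33683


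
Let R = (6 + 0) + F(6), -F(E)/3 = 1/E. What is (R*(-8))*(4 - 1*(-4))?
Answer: -352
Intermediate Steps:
F(E) = -3/E
R = 11/2 (R = (6 + 0) - 3/6 = 6 - 3*⅙ = 6 - ½ = 11/2 ≈ 5.5000)
(R*(-8))*(4 - 1*(-4)) = ((11/2)*(-8))*(4 - 1*(-4)) = -44*(4 + 4) = -44*8 = -352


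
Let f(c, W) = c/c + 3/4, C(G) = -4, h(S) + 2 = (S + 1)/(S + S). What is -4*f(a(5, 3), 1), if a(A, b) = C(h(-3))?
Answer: -7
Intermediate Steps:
h(S) = -2 + (1 + S)/(2*S) (h(S) = -2 + (S + 1)/(S + S) = -2 + (1 + S)/((2*S)) = -2 + (1 + S)*(1/(2*S)) = -2 + (1 + S)/(2*S))
a(A, b) = -4
f(c, W) = 7/4 (f(c, W) = 1 + 3*(¼) = 1 + ¾ = 7/4)
-4*f(a(5, 3), 1) = -4*7/4 = -7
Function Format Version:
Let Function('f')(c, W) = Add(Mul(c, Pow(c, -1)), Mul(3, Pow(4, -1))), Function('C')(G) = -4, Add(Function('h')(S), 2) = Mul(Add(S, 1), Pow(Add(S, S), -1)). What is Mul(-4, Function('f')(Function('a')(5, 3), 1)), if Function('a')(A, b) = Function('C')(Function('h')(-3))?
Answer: -7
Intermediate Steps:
Function('h')(S) = Add(-2, Mul(Rational(1, 2), Pow(S, -1), Add(1, S))) (Function('h')(S) = Add(-2, Mul(Add(S, 1), Pow(Add(S, S), -1))) = Add(-2, Mul(Add(1, S), Pow(Mul(2, S), -1))) = Add(-2, Mul(Add(1, S), Mul(Rational(1, 2), Pow(S, -1)))) = Add(-2, Mul(Rational(1, 2), Pow(S, -1), Add(1, S))))
Function('a')(A, b) = -4
Function('f')(c, W) = Rational(7, 4) (Function('f')(c, W) = Add(1, Mul(3, Rational(1, 4))) = Add(1, Rational(3, 4)) = Rational(7, 4))
Mul(-4, Function('f')(Function('a')(5, 3), 1)) = Mul(-4, Rational(7, 4)) = -7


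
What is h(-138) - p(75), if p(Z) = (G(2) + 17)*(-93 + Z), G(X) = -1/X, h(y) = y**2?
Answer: 19341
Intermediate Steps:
p(Z) = -3069/2 + 33*Z/2 (p(Z) = (-1/2 + 17)*(-93 + Z) = 33*(-93 + Z)/2 = -3069/2 + 33*Z/2)
h(-138) - p(75) = (-138)**2 - (-3069/2 + (33/2)*75) = 19044 - (-3069/2 + 2475/2) = 19044 - 1*(-297) = 19044 + 297 = 19341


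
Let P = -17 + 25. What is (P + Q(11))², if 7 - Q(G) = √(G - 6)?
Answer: (15 - √5)² ≈ 162.92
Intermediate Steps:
Q(G) = 7 - √(-6 + G) (Q(G) = 7 - √(G - 6) = 7 - √(-6 + G))
P = 8
(P + Q(11))² = (8 + (7 - √(-6 + 11)))² = (8 + (7 - √5))² = (15 - √5)²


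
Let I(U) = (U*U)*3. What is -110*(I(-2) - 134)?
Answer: 13420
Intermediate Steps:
I(U) = 3*U² (I(U) = U²*3 = 3*U²)
-110*(I(-2) - 134) = -110*(3*(-2)² - 134) = -110*(3*4 - 134) = -110*(12 - 134) = -110*(-122) = 13420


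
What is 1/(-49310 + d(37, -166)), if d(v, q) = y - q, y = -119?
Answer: -1/49263 ≈ -2.0299e-5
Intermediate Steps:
d(v, q) = -119 - q
1/(-49310 + d(37, -166)) = 1/(-49310 + (-119 - 1*(-166))) = 1/(-49310 + (-119 + 166)) = 1/(-49310 + 47) = 1/(-49263) = -1/49263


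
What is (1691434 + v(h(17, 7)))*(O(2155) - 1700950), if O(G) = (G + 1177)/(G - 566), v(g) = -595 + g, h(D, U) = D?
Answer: -652865158648944/227 ≈ -2.8761e+12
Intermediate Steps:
O(G) = (1177 + G)/(-566 + G)
(1691434 + v(h(17, 7)))*(O(2155) - 1700950) = (1691434 + (-595 + 17))*((1177 + 2155)/(-566 + 2155) - 1700950) = (1691434 - 578)*(3332/1589 - 1700950) = 1690856*((1/1589)*3332 - 1700950) = 1690856*(476/227 - 1700950) = 1690856*(-386115174/227) = -652865158648944/227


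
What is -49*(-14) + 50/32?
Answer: 11001/16 ≈ 687.56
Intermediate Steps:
-49*(-14) + 50/32 = 686 + 50*(1/32) = 686 + 25/16 = 11001/16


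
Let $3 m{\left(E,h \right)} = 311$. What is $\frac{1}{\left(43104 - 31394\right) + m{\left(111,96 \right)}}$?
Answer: $\frac{3}{35441} \approx 8.4648 \cdot 10^{-5}$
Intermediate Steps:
$m{\left(E,h \right)} = \frac{311}{3}$ ($m{\left(E,h \right)} = \frac{1}{3} \cdot 311 = \frac{311}{3}$)
$\frac{1}{\left(43104 - 31394\right) + m{\left(111,96 \right)}} = \frac{1}{\left(43104 - 31394\right) + \frac{311}{3}} = \frac{1}{11710 + \frac{311}{3}} = \frac{1}{\frac{35441}{3}} = \frac{3}{35441}$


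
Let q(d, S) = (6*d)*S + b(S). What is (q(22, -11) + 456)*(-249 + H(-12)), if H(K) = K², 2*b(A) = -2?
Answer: 104685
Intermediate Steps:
b(A) = -1 (b(A) = (½)*(-2) = -1)
q(d, S) = -1 + 6*S*d (q(d, S) = (6*d)*S - 1 = 6*S*d - 1 = -1 + 6*S*d)
(q(22, -11) + 456)*(-249 + H(-12)) = ((-1 + 6*(-11)*22) + 456)*(-249 + (-12)²) = ((-1 - 1452) + 456)*(-249 + 144) = (-1453 + 456)*(-105) = -997*(-105) = 104685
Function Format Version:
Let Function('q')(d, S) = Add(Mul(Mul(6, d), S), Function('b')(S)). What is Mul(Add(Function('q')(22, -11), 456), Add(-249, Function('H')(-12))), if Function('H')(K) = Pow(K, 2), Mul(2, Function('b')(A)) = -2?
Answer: 104685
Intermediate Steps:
Function('b')(A) = -1 (Function('b')(A) = Mul(Rational(1, 2), -2) = -1)
Function('q')(d, S) = Add(-1, Mul(6, S, d)) (Function('q')(d, S) = Add(Mul(Mul(6, d), S), -1) = Add(Mul(6, S, d), -1) = Add(-1, Mul(6, S, d)))
Mul(Add(Function('q')(22, -11), 456), Add(-249, Function('H')(-12))) = Mul(Add(Add(-1, Mul(6, -11, 22)), 456), Add(-249, Pow(-12, 2))) = Mul(Add(Add(-1, -1452), 456), Add(-249, 144)) = Mul(Add(-1453, 456), -105) = Mul(-997, -105) = 104685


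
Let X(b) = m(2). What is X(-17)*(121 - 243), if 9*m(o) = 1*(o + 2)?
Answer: -488/9 ≈ -54.222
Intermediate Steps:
m(o) = 2/9 + o/9 (m(o) = (1*(o + 2))/9 = (1*(2 + o))/9 = (2 + o)/9 = 2/9 + o/9)
X(b) = 4/9 (X(b) = 2/9 + (⅑)*2 = 2/9 + 2/9 = 4/9)
X(-17)*(121 - 243) = 4*(121 - 243)/9 = (4/9)*(-122) = -488/9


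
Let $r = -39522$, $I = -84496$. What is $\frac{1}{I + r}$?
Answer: $- \frac{1}{124018} \approx -8.0633 \cdot 10^{-6}$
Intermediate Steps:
$\frac{1}{I + r} = \frac{1}{-84496 - 39522} = \frac{1}{-124018} = - \frac{1}{124018}$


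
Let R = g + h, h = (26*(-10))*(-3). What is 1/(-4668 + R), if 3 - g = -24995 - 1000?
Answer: 1/22110 ≈ 4.5228e-5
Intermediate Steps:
h = 780 (h = -260*(-3) = 780)
g = 25998 (g = 3 - (-24995 - 1000) = 3 - 1*(-25995) = 3 + 25995 = 25998)
R = 26778 (R = 25998 + 780 = 26778)
1/(-4668 + R) = 1/(-4668 + 26778) = 1/22110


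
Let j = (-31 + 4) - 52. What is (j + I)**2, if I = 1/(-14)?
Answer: 1225449/196 ≈ 6252.3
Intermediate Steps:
I = -1/14 ≈ -0.071429
j = -79 (j = -27 - 52 = -79)
(j + I)**2 = (-79 - 1/14)**2 = (-1107/14)**2 = 1225449/196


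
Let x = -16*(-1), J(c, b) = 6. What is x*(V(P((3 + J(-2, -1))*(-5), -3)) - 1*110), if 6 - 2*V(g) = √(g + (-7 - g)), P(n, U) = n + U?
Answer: -1712 - 8*I*√7 ≈ -1712.0 - 21.166*I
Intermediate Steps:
P(n, U) = U + n
V(g) = 3 - I*√7/2 (V(g) = 3 - √(g + (-7 - g))/2 = 3 - I*√7/2)
x = 16
x*(V(P((3 + J(-2, -1))*(-5), -3)) - 1*110) = 16*((3 - I*√7/2) - 1*110) = 16*((3 - I*√7/2) - 110) = 16*(-107 - I*√7/2) = -1712 - 8*I*√7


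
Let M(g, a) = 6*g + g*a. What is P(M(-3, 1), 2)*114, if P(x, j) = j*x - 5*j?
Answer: -5928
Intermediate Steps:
M(g, a) = 6*g + a*g
P(x, j) = -5*j + j*x
P(M(-3, 1), 2)*114 = (2*(-5 - 3*(6 + 1)))*114 = (2*(-5 - 3*7))*114 = (2*(-5 - 21))*114 = (2*(-26))*114 = -52*114 = -5928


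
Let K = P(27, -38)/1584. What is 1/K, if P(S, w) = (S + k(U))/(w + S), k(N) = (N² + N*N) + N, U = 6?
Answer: -5808/35 ≈ -165.94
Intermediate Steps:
k(N) = N + 2*N² (k(N) = (N² + N²) + N = 2*N² + N = N + 2*N²)
P(S, w) = (78 + S)/(S + w) (P(S, w) = (S + 6*(1 + 2*6))/(w + S) = (S + 6*(1 + 12))/(S + w) = (S + 6*13)/(S + w) = (S + 78)/(S + w) = (78 + S)/(S + w))
K = -35/5808 (K = ((78 + 27)/(27 - 38))/1584 = (105/(-11))*(1/1584) = -1/11*105*(1/1584) = -105/11*1/1584 = -35/5808 ≈ -0.0060262)
1/K = 1/(-35/5808) = -5808/35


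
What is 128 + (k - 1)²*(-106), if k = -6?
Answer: -5066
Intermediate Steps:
128 + (k - 1)²*(-106) = 128 + (-6 - 1)²*(-106) = 128 + (-7)²*(-106) = 128 + 49*(-106) = 128 - 5194 = -5066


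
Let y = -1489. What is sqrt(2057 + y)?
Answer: 2*sqrt(142) ≈ 23.833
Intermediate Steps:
sqrt(2057 + y) = sqrt(2057 - 1489) = sqrt(568) = 2*sqrt(142)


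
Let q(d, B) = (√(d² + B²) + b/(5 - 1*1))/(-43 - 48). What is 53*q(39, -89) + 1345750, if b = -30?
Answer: 244927295/182 - 53*√9442/91 ≈ 1.3457e+6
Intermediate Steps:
q(d, B) = 15/182 - √(B² + d²)/91 (q(d, B) = (√(d² + B²) - 30/(5 - 1*1))/(-43 - 48) = (√(B² + d²) - 30/(5 - 1))/(-91) = (√(B² + d²) - 30/4)*(-1/91) = (√(B² + d²) - 30*¼)*(-1/91) = (√(B² + d²) - 15/2)*(-1/91) = (-15/2 + √(B² + d²))*(-1/91) = 15/182 - √(B² + d²)/91)
53*q(39, -89) + 1345750 = 53*(15/182 - √((-89)² + 39²)/91) + 1345750 = 53*(15/182 - √(7921 + 1521)/91) + 1345750 = 53*(15/182 - √9442/91) + 1345750 = (795/182 - 53*√9442/91) + 1345750 = 244927295/182 - 53*√9442/91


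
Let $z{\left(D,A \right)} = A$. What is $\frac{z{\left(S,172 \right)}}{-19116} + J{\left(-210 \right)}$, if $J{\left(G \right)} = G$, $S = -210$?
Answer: $- \frac{1003633}{4779} \approx -210.01$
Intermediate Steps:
$\frac{z{\left(S,172 \right)}}{-19116} + J{\left(-210 \right)} = \frac{172}{-19116} - 210 = 172 \left(- \frac{1}{19116}\right) - 210 = - \frac{43}{4779} - 210 = - \frac{1003633}{4779}$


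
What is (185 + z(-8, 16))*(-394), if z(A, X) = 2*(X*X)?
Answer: -274618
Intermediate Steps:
z(A, X) = 2*X²
(185 + z(-8, 16))*(-394) = (185 + 2*16²)*(-394) = (185 + 2*256)*(-394) = (185 + 512)*(-394) = 697*(-394) = -274618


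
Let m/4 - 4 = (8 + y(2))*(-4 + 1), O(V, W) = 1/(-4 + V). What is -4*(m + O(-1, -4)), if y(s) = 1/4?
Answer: 1664/5 ≈ 332.80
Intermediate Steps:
y(s) = ¼
m = -83 (m = 16 + 4*((8 + ¼)*(-4 + 1)) = 16 + 4*((33/4)*(-3)) = 16 + 4*(-99/4) = 16 - 99 = -83)
-4*(m + O(-1, -4)) = -4*(-83 + 1/(-4 - 1)) = -4*(-83 + 1/(-5)) = -4*(-83 - ⅕) = -4*(-416/5) = 1664/5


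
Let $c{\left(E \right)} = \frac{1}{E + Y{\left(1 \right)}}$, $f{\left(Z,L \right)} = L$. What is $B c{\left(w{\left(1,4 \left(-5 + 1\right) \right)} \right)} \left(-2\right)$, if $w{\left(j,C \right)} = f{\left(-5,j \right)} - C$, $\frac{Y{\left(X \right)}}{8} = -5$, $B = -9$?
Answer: $- \frac{18}{23} \approx -0.78261$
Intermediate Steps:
$Y{\left(X \right)} = -40$ ($Y{\left(X \right)} = 8 \left(-5\right) = -40$)
$w{\left(j,C \right)} = j - C$
$c{\left(E \right)} = \frac{1}{-40 + E}$ ($c{\left(E \right)} = \frac{1}{E - 40} = \frac{1}{-40 + E}$)
$B c{\left(w{\left(1,4 \left(-5 + 1\right) \right)} \right)} \left(-2\right) = - \frac{9}{-40 - \left(-1 + 4 \left(-5 + 1\right)\right)} \left(-2\right) = - \frac{9}{-40 - \left(-1 + 4 \left(-4\right)\right)} \left(-2\right) = - \frac{9}{-40 + \left(1 - -16\right)} \left(-2\right) = - \frac{9}{-40 + \left(1 + 16\right)} \left(-2\right) = - \frac{9}{-40 + 17} \left(-2\right) = - \frac{9}{-23} \left(-2\right) = \left(-9\right) \left(- \frac{1}{23}\right) \left(-2\right) = \frac{9}{23} \left(-2\right) = - \frac{18}{23}$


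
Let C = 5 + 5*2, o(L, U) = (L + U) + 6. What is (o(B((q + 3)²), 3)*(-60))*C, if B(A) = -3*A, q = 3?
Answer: 89100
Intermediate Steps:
o(L, U) = 6 + L + U
C = 15 (C = 5 + 10 = 15)
(o(B((q + 3)²), 3)*(-60))*C = ((6 - 3*(3 + 3)² + 3)*(-60))*15 = ((6 - 3*6² + 3)*(-60))*15 = ((6 - 3*36 + 3)*(-60))*15 = ((6 - 108 + 3)*(-60))*15 = -99*(-60)*15 = 5940*15 = 89100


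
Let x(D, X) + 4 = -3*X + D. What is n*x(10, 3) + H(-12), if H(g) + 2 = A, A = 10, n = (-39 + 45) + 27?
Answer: -91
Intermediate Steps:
x(D, X) = -4 + D - 3*X (x(D, X) = -4 + (-3*X + D) = -4 + (D - 3*X) = -4 + D - 3*X)
n = 33 (n = 6 + 27 = 33)
H(g) = 8 (H(g) = -2 + 10 = 8)
n*x(10, 3) + H(-12) = 33*(-4 + 10 - 3*3) + 8 = 33*(-4 + 10 - 9) + 8 = 33*(-3) + 8 = -99 + 8 = -91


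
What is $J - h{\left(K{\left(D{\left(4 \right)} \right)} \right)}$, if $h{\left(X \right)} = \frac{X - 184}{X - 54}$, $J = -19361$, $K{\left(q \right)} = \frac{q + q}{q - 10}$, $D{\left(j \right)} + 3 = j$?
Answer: $- \frac{4724913}{244} \approx -19364.0$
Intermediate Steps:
$D{\left(j \right)} = -3 + j$
$K{\left(q \right)} = \frac{2 q}{-10 + q}$
$h{\left(X \right)} = \frac{-184 + X}{-54 + X}$
$J - h{\left(K{\left(D{\left(4 \right)} \right)} \right)} = -19361 - \frac{-184 + \frac{2 \left(-3 + 4\right)}{-10 + \left(-3 + 4\right)}}{-54 + \frac{2 \left(-3 + 4\right)}{-10 + \left(-3 + 4\right)}} = -19361 - \frac{-184 + 2 \cdot 1 \frac{1}{-10 + 1}}{-54 + 2 \cdot 1 \frac{1}{-10 + 1}} = -19361 - \frac{-184 + 2 \cdot 1 \frac{1}{-9}}{-54 + 2 \cdot 1 \frac{1}{-9}} = -19361 - \frac{-184 + 2 \cdot 1 \left(- \frac{1}{9}\right)}{-54 + 2 \cdot 1 \left(- \frac{1}{9}\right)} = -19361 - \frac{-184 - \frac{2}{9}}{-54 - \frac{2}{9}} = -19361 - \frac{1}{- \frac{488}{9}} \left(- \frac{1658}{9}\right) = -19361 - \left(- \frac{9}{488}\right) \left(- \frac{1658}{9}\right) = -19361 - \frac{829}{244} = - \frac{4724913}{244}$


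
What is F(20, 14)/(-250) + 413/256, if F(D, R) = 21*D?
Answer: -427/6400 ≈ -0.066719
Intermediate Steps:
F(20, 14)/(-250) + 413/256 = (21*20)/(-250) + 413/256 = 420*(-1/250) + 413*(1/256) = -42/25 + 413/256 = -427/6400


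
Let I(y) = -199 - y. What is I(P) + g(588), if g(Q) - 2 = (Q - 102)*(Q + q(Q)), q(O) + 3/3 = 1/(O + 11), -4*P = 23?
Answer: 683079381/2396 ≈ 2.8509e+5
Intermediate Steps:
P = -23/4 (P = -1/4*23 = -23/4 ≈ -5.7500)
q(O) = -1 + 1/(11 + O) (q(O) = -1 + 1/(O + 11) = -1 + 1/(11 + O))
g(Q) = 2 + (-102 + Q)*(Q + (-10 - Q)/(11 + Q)) (g(Q) = 2 + (Q - 102)*(Q + (-10 - Q)/(11 + Q)) = 2 + (-102 + Q)*(Q + (-10 - Q)/(11 + Q)))
I(P) + g(588) = (-199 - 1*(-23/4)) + (1042 + 588**3 - 1028*588 - 92*588**2)/(11 + 588) = (-199 + 23/4) + (1042 + 203297472 - 604464 - 92*345744)/599 = -773/4 + (1042 + 203297472 - 604464 - 31808448)/599 = -773/4 + (1/599)*170885602 = -773/4 + 170885602/599 = 683079381/2396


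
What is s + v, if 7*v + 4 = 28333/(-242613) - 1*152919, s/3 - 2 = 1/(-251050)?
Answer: -9311682095300173/426355955550 ≈ -21840.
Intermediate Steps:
s = 1506297/251050 (s = 6 + 3/(-251050) = 6 + 3*(-1/251050) = 6 - 3/251050 = 1506297/251050 ≈ 6.0000)
v = -37101136132/1698291 (v = -4/7 + (28333/(-242613) - 1*152919)/7 = -4/7 + (28333*(-1/242613) - 152919)/7 = -4/7 + (-28333/242613 - 152919)/7 = -4/7 + (⅐)*(-37100165680/242613) = -4/7 - 37100165680/1698291 = -37101136132/1698291 ≈ -21846.)
s + v = 1506297/251050 - 37101136132/1698291 = -9311682095300173/426355955550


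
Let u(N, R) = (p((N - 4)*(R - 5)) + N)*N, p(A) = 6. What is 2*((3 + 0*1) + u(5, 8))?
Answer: 116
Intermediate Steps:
u(N, R) = N*(6 + N) (u(N, R) = (6 + N)*N = N*(6 + N))
2*((3 + 0*1) + u(5, 8)) = 2*((3 + 0*1) + 5*(6 + 5)) = 2*((3 + 0) + 5*11) = 2*(3 + 55) = 2*58 = 116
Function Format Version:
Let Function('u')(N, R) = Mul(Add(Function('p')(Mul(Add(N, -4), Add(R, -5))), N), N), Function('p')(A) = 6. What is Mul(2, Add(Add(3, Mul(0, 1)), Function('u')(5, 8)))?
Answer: 116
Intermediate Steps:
Function('u')(N, R) = Mul(N, Add(6, N)) (Function('u')(N, R) = Mul(Add(6, N), N) = Mul(N, Add(6, N)))
Mul(2, Add(Add(3, Mul(0, 1)), Function('u')(5, 8))) = Mul(2, Add(Add(3, Mul(0, 1)), Mul(5, Add(6, 5)))) = Mul(2, Add(Add(3, 0), Mul(5, 11))) = Mul(2, Add(3, 55)) = Mul(2, 58) = 116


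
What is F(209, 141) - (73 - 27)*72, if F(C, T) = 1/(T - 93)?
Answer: -158975/48 ≈ -3312.0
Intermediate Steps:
F(C, T) = 1/(-93 + T)
F(209, 141) - (73 - 27)*72 = 1/(-93 + 141) - (73 - 27)*72 = 1/48 - 46*72 = 1/48 - 1*3312 = 1/48 - 3312 = -158975/48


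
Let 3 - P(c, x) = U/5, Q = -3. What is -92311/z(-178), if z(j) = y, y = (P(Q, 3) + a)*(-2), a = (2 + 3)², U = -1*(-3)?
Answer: 461555/274 ≈ 1684.5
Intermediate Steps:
U = 3
P(c, x) = 12/5 (P(c, x) = 3 - 3/5 = 3 - 1*⅗ = 3 - ⅗ = 12/5)
a = 25 (a = 5² = 25)
y = -274/5 (y = (12/5 + 25)*(-2) = (137/5)*(-2) = -274/5 ≈ -54.800)
z(j) = -274/5
-92311/z(-178) = -92311/(-274/5) = -92311*(-5/274) = 461555/274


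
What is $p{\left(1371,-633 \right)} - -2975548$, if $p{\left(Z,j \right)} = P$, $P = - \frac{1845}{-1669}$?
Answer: $\frac{4966191457}{1669} \approx 2.9755 \cdot 10^{6}$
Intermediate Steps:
$P = \frac{1845}{1669}$ ($P = \left(-1845\right) \left(- \frac{1}{1669}\right) = \frac{1845}{1669} \approx 1.1055$)
$p{\left(Z,j \right)} = \frac{1845}{1669}$
$p{\left(1371,-633 \right)} - -2975548 = \frac{1845}{1669} - -2975548 = \frac{1845}{1669} + 2975548 = \frac{4966191457}{1669}$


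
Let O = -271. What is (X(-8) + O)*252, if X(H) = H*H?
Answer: -52164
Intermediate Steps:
X(H) = H²
(X(-8) + O)*252 = ((-8)² - 271)*252 = (64 - 271)*252 = -207*252 = -52164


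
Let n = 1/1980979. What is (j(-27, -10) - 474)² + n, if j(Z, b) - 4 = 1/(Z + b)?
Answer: 599140919877868/2711960251 ≈ 2.2093e+5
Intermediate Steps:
j(Z, b) = 4 + 1/(Z + b)
n = 1/1980979 ≈ 5.0480e-7
(j(-27, -10) - 474)² + n = ((1 + 4*(-27) + 4*(-10))/(-27 - 10) - 474)² + 1/1980979 = ((1 - 108 - 40)/(-37) - 474)² + 1/1980979 = (-1/37*(-147) - 474)² + 1/1980979 = (147/37 - 474)² + 1/1980979 = (-17391/37)² + 1/1980979 = 302446881/1369 + 1/1980979 = 599140919877868/2711960251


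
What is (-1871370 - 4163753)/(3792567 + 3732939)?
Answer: -6035123/7525506 ≈ -0.80196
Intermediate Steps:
(-1871370 - 4163753)/(3792567 + 3732939) = -6035123/7525506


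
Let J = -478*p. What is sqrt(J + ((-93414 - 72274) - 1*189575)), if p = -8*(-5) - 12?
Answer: I*sqrt(368647) ≈ 607.16*I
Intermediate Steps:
p = 28 (p = 40 - 12 = 28)
J = -13384 (J = -478*28 = -13384)
sqrt(J + ((-93414 - 72274) - 1*189575)) = sqrt(-13384 + ((-93414 - 72274) - 1*189575)) = sqrt(-13384 + (-165688 - 189575)) = sqrt(-13384 - 355263) = sqrt(-368647) = I*sqrt(368647)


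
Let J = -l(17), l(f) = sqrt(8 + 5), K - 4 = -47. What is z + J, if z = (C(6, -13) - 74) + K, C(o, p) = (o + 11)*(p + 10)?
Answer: -168 - sqrt(13) ≈ -171.61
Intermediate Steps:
K = -43 (K = 4 - 47 = -43)
C(o, p) = (10 + p)*(11 + o) (C(o, p) = (11 + o)*(10 + p) = (10 + p)*(11 + o))
l(f) = sqrt(13)
z = -168 (z = ((110 + 10*6 + 11*(-13) + 6*(-13)) - 74) - 43 = ((110 + 60 - 143 - 78) - 74) - 43 = (-51 - 74) - 43 = -125 - 43 = -168)
J = -sqrt(13) ≈ -3.6056
z + J = -168 - sqrt(13)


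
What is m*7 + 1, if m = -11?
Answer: -76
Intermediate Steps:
m*7 + 1 = -11*7 + 1 = -77 + 1 = -76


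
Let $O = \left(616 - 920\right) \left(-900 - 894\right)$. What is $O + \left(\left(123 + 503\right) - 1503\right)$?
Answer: $544499$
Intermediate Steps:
$O = 545376$ ($O = \left(-304\right) \left(-1794\right) = 545376$)
$O + \left(\left(123 + 503\right) - 1503\right) = 545376 + \left(\left(123 + 503\right) - 1503\right) = 545376 + \left(626 - 1503\right) = 545376 - 877 = 544499$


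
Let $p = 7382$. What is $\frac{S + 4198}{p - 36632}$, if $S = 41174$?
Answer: $- \frac{7562}{4875} \approx -1.5512$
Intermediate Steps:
$\frac{S + 4198}{p - 36632} = \frac{41174 + 4198}{7382 - 36632} = \frac{45372}{-29250} = 45372 \left(- \frac{1}{29250}\right) = - \frac{7562}{4875}$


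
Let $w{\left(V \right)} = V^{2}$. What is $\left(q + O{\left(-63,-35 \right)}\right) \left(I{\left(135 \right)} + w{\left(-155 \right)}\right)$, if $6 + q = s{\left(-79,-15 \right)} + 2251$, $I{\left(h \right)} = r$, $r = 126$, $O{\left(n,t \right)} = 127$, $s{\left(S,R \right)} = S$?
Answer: $55378243$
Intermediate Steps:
$I{\left(h \right)} = 126$
$q = 2166$ ($q = -6 + \left(-79 + 2251\right) = -6 + 2172 = 2166$)
$\left(q + O{\left(-63,-35 \right)}\right) \left(I{\left(135 \right)} + w{\left(-155 \right)}\right) = \left(2166 + 127\right) \left(126 + \left(-155\right)^{2}\right) = 2293 \left(126 + 24025\right) = 2293 \cdot 24151 = 55378243$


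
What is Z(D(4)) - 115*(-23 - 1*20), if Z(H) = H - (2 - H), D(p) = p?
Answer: 4951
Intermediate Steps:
Z(H) = -2 + 2*H (Z(H) = H + (-2 + H) = -2 + 2*H)
Z(D(4)) - 115*(-23 - 1*20) = (-2 + 2*4) - 115*(-23 - 1*20) = (-2 + 8) - 115*(-23 - 20) = 6 - 115*(-43) = 6 + 4945 = 4951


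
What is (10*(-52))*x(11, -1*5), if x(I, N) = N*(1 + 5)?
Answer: 15600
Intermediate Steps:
x(I, N) = 6*N (x(I, N) = N*6 = 6*N)
(10*(-52))*x(11, -1*5) = (10*(-52))*(6*(-1*5)) = -3120*(-5) = -520*(-30) = 15600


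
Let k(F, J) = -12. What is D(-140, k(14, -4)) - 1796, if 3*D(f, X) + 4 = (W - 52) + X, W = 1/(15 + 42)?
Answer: -310991/171 ≈ -1818.7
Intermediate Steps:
W = 1/57 ≈ 0.017544
D(f, X) = -3191/171 + X/3 (D(f, X) = -4/3 + ((1/57 - 52) + X)/3 = -4/3 + (-2963/57 + X)/3 = -4/3 + (-2963/171 + X/3) = -3191/171 + X/3)
D(-140, k(14, -4)) - 1796 = (-3191/171 + (1/3)*(-12)) - 1796 = (-3191/171 - 4) - 1796 = -3875/171 - 1796 = -310991/171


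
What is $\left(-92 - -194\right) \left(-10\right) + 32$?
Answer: $-988$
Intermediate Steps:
$\left(-92 - -194\right) \left(-10\right) + 32 = \left(-92 + 194\right) \left(-10\right) + 32 = 102 \left(-10\right) + 32 = -1020 + 32 = -988$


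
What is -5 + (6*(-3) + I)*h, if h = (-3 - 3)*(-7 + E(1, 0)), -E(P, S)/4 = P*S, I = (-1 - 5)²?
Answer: 751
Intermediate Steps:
I = 36 (I = (-6)² = 36)
E(P, S) = -4*P*S
h = 42 (h = (-3 - 3)*(-7 - 4*1*0) = -6*(-7 + 0) = -6*(-7) = 42)
-5 + (6*(-3) + I)*h = -5 + (6*(-3) + 36)*42 = -5 + (-18 + 36)*42 = -5 + 18*42 = -5 + 756 = 751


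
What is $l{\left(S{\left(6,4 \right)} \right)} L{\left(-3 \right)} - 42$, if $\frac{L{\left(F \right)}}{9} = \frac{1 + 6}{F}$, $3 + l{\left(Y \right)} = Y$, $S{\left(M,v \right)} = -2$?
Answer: $63$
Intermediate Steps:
$l{\left(Y \right)} = -3 + Y$
$L{\left(F \right)} = \frac{63}{F}$ ($L{\left(F \right)} = 9 \frac{1 + 6}{F} = 9 \frac{7}{F} = \frac{63}{F}$)
$l{\left(S{\left(6,4 \right)} \right)} L{\left(-3 \right)} - 42 = \left(-3 - 2\right) \frac{63}{-3} - 42 = - 5 \cdot 63 \left(- \frac{1}{3}\right) - 42 = \left(-5\right) \left(-21\right) - 42 = 105 - 42 = 63$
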